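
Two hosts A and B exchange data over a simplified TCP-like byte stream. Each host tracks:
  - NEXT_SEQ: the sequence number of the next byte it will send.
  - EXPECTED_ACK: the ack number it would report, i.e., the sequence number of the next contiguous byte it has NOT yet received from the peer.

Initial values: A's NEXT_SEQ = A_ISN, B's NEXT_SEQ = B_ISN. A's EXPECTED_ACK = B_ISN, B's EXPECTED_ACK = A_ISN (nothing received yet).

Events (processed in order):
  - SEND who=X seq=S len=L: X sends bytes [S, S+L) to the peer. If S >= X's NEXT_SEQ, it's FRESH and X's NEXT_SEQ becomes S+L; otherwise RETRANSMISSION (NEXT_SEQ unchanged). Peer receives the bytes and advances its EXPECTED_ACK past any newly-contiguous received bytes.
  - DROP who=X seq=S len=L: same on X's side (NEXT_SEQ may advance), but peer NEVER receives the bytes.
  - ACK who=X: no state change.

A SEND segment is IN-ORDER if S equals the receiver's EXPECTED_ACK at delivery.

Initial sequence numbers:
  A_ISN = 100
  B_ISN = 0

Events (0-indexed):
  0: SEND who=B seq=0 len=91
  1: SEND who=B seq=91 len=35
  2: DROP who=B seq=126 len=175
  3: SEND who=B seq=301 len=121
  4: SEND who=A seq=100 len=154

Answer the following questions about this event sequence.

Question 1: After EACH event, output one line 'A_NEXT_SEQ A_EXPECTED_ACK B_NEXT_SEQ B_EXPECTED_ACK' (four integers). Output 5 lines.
100 91 91 100
100 126 126 100
100 126 301 100
100 126 422 100
254 126 422 254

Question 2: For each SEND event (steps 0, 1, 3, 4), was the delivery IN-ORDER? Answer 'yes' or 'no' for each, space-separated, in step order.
Answer: yes yes no yes

Derivation:
Step 0: SEND seq=0 -> in-order
Step 1: SEND seq=91 -> in-order
Step 3: SEND seq=301 -> out-of-order
Step 4: SEND seq=100 -> in-order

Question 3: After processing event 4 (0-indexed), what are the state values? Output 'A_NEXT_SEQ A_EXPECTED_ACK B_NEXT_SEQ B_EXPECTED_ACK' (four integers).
After event 0: A_seq=100 A_ack=91 B_seq=91 B_ack=100
After event 1: A_seq=100 A_ack=126 B_seq=126 B_ack=100
After event 2: A_seq=100 A_ack=126 B_seq=301 B_ack=100
After event 3: A_seq=100 A_ack=126 B_seq=422 B_ack=100
After event 4: A_seq=254 A_ack=126 B_seq=422 B_ack=254

254 126 422 254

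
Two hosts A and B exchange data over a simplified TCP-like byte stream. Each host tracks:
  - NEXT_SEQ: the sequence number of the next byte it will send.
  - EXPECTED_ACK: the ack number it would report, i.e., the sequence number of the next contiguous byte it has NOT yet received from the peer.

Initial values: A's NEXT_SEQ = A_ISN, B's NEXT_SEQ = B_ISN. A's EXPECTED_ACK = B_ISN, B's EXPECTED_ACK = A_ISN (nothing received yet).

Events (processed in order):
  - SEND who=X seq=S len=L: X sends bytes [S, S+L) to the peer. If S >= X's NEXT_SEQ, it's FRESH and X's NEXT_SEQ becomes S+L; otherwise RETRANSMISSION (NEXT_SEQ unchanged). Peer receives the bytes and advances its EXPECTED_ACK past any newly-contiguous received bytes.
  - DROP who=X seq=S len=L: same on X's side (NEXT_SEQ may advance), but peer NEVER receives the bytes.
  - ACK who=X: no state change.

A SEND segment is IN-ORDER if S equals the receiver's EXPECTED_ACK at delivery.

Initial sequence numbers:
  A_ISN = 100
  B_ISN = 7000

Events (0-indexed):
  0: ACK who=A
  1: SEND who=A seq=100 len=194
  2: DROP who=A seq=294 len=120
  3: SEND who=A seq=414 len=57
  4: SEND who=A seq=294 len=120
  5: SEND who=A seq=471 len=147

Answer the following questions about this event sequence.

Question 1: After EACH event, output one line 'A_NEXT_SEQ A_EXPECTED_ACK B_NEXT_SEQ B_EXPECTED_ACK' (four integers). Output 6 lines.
100 7000 7000 100
294 7000 7000 294
414 7000 7000 294
471 7000 7000 294
471 7000 7000 471
618 7000 7000 618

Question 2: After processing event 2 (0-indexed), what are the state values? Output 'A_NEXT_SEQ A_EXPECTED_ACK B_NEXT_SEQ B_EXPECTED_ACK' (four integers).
After event 0: A_seq=100 A_ack=7000 B_seq=7000 B_ack=100
After event 1: A_seq=294 A_ack=7000 B_seq=7000 B_ack=294
After event 2: A_seq=414 A_ack=7000 B_seq=7000 B_ack=294

414 7000 7000 294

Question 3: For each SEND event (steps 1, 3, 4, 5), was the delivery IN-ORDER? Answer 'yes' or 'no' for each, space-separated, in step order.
Answer: yes no yes yes

Derivation:
Step 1: SEND seq=100 -> in-order
Step 3: SEND seq=414 -> out-of-order
Step 4: SEND seq=294 -> in-order
Step 5: SEND seq=471 -> in-order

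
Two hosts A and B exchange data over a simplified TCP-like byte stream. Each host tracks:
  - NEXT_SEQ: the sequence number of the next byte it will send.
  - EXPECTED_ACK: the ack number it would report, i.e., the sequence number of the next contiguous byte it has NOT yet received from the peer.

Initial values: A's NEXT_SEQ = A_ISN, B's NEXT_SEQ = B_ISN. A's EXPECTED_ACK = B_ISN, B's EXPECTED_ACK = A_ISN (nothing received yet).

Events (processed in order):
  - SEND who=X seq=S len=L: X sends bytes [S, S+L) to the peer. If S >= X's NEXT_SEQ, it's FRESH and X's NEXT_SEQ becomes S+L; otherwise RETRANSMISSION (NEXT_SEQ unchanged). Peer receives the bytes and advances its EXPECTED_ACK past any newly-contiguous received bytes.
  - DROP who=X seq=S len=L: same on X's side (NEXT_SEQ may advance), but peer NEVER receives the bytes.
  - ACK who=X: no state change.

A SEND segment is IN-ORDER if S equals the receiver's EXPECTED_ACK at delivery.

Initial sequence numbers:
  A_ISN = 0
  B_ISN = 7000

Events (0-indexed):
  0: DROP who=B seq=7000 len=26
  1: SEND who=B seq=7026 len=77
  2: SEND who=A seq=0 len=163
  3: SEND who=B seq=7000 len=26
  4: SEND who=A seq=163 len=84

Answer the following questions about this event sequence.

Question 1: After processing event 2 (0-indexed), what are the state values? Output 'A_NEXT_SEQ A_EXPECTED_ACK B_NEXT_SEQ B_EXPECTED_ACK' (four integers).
After event 0: A_seq=0 A_ack=7000 B_seq=7026 B_ack=0
After event 1: A_seq=0 A_ack=7000 B_seq=7103 B_ack=0
After event 2: A_seq=163 A_ack=7000 B_seq=7103 B_ack=163

163 7000 7103 163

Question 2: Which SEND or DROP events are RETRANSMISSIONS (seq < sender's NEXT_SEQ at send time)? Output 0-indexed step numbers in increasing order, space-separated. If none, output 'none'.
Step 0: DROP seq=7000 -> fresh
Step 1: SEND seq=7026 -> fresh
Step 2: SEND seq=0 -> fresh
Step 3: SEND seq=7000 -> retransmit
Step 4: SEND seq=163 -> fresh

Answer: 3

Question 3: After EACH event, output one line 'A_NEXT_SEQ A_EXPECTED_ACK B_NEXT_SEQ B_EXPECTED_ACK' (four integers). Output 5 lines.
0 7000 7026 0
0 7000 7103 0
163 7000 7103 163
163 7103 7103 163
247 7103 7103 247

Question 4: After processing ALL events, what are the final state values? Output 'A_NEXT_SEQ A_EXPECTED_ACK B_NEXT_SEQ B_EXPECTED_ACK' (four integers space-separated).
Answer: 247 7103 7103 247

Derivation:
After event 0: A_seq=0 A_ack=7000 B_seq=7026 B_ack=0
After event 1: A_seq=0 A_ack=7000 B_seq=7103 B_ack=0
After event 2: A_seq=163 A_ack=7000 B_seq=7103 B_ack=163
After event 3: A_seq=163 A_ack=7103 B_seq=7103 B_ack=163
After event 4: A_seq=247 A_ack=7103 B_seq=7103 B_ack=247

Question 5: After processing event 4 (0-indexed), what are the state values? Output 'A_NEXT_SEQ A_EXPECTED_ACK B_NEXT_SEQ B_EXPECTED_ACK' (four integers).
After event 0: A_seq=0 A_ack=7000 B_seq=7026 B_ack=0
After event 1: A_seq=0 A_ack=7000 B_seq=7103 B_ack=0
After event 2: A_seq=163 A_ack=7000 B_seq=7103 B_ack=163
After event 3: A_seq=163 A_ack=7103 B_seq=7103 B_ack=163
After event 4: A_seq=247 A_ack=7103 B_seq=7103 B_ack=247

247 7103 7103 247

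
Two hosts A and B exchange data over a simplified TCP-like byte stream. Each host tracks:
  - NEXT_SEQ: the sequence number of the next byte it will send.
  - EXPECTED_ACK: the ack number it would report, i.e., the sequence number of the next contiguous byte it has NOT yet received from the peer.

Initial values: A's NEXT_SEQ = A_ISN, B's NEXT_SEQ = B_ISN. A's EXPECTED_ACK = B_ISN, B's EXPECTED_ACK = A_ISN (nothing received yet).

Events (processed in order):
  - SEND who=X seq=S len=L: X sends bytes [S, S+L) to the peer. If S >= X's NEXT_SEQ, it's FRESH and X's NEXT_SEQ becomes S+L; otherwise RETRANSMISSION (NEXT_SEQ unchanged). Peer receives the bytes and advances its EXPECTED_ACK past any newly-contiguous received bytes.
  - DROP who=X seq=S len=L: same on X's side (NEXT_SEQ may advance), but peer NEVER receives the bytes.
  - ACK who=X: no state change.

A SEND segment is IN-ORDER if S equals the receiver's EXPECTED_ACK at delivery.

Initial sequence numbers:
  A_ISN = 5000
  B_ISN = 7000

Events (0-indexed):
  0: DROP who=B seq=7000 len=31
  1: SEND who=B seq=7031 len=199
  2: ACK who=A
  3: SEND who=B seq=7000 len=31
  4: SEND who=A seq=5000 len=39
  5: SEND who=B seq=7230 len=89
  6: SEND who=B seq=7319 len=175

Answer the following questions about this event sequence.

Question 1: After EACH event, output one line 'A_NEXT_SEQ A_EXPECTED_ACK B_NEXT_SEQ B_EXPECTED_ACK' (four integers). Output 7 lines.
5000 7000 7031 5000
5000 7000 7230 5000
5000 7000 7230 5000
5000 7230 7230 5000
5039 7230 7230 5039
5039 7319 7319 5039
5039 7494 7494 5039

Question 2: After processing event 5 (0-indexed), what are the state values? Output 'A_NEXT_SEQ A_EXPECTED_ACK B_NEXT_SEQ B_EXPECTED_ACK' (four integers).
After event 0: A_seq=5000 A_ack=7000 B_seq=7031 B_ack=5000
After event 1: A_seq=5000 A_ack=7000 B_seq=7230 B_ack=5000
After event 2: A_seq=5000 A_ack=7000 B_seq=7230 B_ack=5000
After event 3: A_seq=5000 A_ack=7230 B_seq=7230 B_ack=5000
After event 4: A_seq=5039 A_ack=7230 B_seq=7230 B_ack=5039
After event 5: A_seq=5039 A_ack=7319 B_seq=7319 B_ack=5039

5039 7319 7319 5039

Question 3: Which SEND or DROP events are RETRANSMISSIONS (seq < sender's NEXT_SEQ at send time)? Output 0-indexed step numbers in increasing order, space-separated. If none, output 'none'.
Step 0: DROP seq=7000 -> fresh
Step 1: SEND seq=7031 -> fresh
Step 3: SEND seq=7000 -> retransmit
Step 4: SEND seq=5000 -> fresh
Step 5: SEND seq=7230 -> fresh
Step 6: SEND seq=7319 -> fresh

Answer: 3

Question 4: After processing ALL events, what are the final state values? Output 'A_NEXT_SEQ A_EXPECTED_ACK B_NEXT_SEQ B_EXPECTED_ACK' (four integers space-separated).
Answer: 5039 7494 7494 5039

Derivation:
After event 0: A_seq=5000 A_ack=7000 B_seq=7031 B_ack=5000
After event 1: A_seq=5000 A_ack=7000 B_seq=7230 B_ack=5000
After event 2: A_seq=5000 A_ack=7000 B_seq=7230 B_ack=5000
After event 3: A_seq=5000 A_ack=7230 B_seq=7230 B_ack=5000
After event 4: A_seq=5039 A_ack=7230 B_seq=7230 B_ack=5039
After event 5: A_seq=5039 A_ack=7319 B_seq=7319 B_ack=5039
After event 6: A_seq=5039 A_ack=7494 B_seq=7494 B_ack=5039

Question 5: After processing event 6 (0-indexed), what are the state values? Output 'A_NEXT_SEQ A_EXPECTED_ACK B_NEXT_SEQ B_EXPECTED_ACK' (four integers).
After event 0: A_seq=5000 A_ack=7000 B_seq=7031 B_ack=5000
After event 1: A_seq=5000 A_ack=7000 B_seq=7230 B_ack=5000
After event 2: A_seq=5000 A_ack=7000 B_seq=7230 B_ack=5000
After event 3: A_seq=5000 A_ack=7230 B_seq=7230 B_ack=5000
After event 4: A_seq=5039 A_ack=7230 B_seq=7230 B_ack=5039
After event 5: A_seq=5039 A_ack=7319 B_seq=7319 B_ack=5039
After event 6: A_seq=5039 A_ack=7494 B_seq=7494 B_ack=5039

5039 7494 7494 5039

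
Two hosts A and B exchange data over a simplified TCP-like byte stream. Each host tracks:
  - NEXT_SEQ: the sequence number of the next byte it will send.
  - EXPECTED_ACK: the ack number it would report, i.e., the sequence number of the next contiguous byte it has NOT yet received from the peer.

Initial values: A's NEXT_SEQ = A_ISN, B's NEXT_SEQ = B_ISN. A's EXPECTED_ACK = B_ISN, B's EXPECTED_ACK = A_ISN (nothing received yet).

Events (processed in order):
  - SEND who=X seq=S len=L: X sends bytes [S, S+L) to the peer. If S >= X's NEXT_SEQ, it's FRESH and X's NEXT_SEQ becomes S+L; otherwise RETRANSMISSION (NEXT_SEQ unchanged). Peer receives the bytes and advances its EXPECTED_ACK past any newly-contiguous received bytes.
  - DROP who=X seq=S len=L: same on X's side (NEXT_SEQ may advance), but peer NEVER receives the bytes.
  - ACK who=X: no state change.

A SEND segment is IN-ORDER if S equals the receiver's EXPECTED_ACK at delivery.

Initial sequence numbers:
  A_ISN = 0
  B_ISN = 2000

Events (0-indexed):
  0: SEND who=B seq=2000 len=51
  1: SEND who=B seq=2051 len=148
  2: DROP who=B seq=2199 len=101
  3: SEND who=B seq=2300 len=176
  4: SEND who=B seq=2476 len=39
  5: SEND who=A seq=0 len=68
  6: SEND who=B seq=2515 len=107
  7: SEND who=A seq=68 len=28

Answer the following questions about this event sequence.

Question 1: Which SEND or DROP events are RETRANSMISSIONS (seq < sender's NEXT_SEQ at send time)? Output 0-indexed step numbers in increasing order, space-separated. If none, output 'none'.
Answer: none

Derivation:
Step 0: SEND seq=2000 -> fresh
Step 1: SEND seq=2051 -> fresh
Step 2: DROP seq=2199 -> fresh
Step 3: SEND seq=2300 -> fresh
Step 4: SEND seq=2476 -> fresh
Step 5: SEND seq=0 -> fresh
Step 6: SEND seq=2515 -> fresh
Step 7: SEND seq=68 -> fresh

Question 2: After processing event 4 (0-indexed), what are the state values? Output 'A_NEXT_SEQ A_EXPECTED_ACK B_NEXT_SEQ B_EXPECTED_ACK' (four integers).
After event 0: A_seq=0 A_ack=2051 B_seq=2051 B_ack=0
After event 1: A_seq=0 A_ack=2199 B_seq=2199 B_ack=0
After event 2: A_seq=0 A_ack=2199 B_seq=2300 B_ack=0
After event 3: A_seq=0 A_ack=2199 B_seq=2476 B_ack=0
After event 4: A_seq=0 A_ack=2199 B_seq=2515 B_ack=0

0 2199 2515 0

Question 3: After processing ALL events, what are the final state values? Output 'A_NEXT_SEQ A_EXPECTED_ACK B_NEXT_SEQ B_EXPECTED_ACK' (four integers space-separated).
After event 0: A_seq=0 A_ack=2051 B_seq=2051 B_ack=0
After event 1: A_seq=0 A_ack=2199 B_seq=2199 B_ack=0
After event 2: A_seq=0 A_ack=2199 B_seq=2300 B_ack=0
After event 3: A_seq=0 A_ack=2199 B_seq=2476 B_ack=0
After event 4: A_seq=0 A_ack=2199 B_seq=2515 B_ack=0
After event 5: A_seq=68 A_ack=2199 B_seq=2515 B_ack=68
After event 6: A_seq=68 A_ack=2199 B_seq=2622 B_ack=68
After event 7: A_seq=96 A_ack=2199 B_seq=2622 B_ack=96

Answer: 96 2199 2622 96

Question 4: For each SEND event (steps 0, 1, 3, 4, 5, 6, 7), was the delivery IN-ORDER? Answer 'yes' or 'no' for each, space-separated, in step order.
Answer: yes yes no no yes no yes

Derivation:
Step 0: SEND seq=2000 -> in-order
Step 1: SEND seq=2051 -> in-order
Step 3: SEND seq=2300 -> out-of-order
Step 4: SEND seq=2476 -> out-of-order
Step 5: SEND seq=0 -> in-order
Step 6: SEND seq=2515 -> out-of-order
Step 7: SEND seq=68 -> in-order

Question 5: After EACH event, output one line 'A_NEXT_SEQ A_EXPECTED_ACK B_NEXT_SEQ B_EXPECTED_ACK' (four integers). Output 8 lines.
0 2051 2051 0
0 2199 2199 0
0 2199 2300 0
0 2199 2476 0
0 2199 2515 0
68 2199 2515 68
68 2199 2622 68
96 2199 2622 96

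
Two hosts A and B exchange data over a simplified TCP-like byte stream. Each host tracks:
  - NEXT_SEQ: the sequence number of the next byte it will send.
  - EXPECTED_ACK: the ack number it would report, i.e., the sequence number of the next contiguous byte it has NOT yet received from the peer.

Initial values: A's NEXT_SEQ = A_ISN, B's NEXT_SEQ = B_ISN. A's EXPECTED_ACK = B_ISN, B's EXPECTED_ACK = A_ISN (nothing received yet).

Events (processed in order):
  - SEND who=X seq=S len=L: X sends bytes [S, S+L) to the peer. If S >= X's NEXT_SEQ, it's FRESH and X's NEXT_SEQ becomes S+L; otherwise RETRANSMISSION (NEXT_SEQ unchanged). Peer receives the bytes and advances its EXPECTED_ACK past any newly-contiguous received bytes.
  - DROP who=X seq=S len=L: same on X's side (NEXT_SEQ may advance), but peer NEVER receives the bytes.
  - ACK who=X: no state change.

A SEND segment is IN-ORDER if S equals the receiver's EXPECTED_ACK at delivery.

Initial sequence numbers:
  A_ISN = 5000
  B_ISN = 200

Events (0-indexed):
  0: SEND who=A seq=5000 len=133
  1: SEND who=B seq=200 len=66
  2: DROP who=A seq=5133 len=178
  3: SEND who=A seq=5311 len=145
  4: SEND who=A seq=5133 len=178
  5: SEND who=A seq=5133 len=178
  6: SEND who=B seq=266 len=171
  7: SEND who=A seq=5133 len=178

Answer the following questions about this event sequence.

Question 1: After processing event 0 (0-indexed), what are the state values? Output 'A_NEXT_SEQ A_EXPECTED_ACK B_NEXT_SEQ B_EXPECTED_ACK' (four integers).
After event 0: A_seq=5133 A_ack=200 B_seq=200 B_ack=5133

5133 200 200 5133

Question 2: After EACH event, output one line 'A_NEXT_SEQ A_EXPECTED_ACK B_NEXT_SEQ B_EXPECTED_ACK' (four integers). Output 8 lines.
5133 200 200 5133
5133 266 266 5133
5311 266 266 5133
5456 266 266 5133
5456 266 266 5456
5456 266 266 5456
5456 437 437 5456
5456 437 437 5456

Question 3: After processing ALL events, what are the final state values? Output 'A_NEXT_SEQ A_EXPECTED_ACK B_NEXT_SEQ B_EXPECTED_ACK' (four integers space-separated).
After event 0: A_seq=5133 A_ack=200 B_seq=200 B_ack=5133
After event 1: A_seq=5133 A_ack=266 B_seq=266 B_ack=5133
After event 2: A_seq=5311 A_ack=266 B_seq=266 B_ack=5133
After event 3: A_seq=5456 A_ack=266 B_seq=266 B_ack=5133
After event 4: A_seq=5456 A_ack=266 B_seq=266 B_ack=5456
After event 5: A_seq=5456 A_ack=266 B_seq=266 B_ack=5456
After event 6: A_seq=5456 A_ack=437 B_seq=437 B_ack=5456
After event 7: A_seq=5456 A_ack=437 B_seq=437 B_ack=5456

Answer: 5456 437 437 5456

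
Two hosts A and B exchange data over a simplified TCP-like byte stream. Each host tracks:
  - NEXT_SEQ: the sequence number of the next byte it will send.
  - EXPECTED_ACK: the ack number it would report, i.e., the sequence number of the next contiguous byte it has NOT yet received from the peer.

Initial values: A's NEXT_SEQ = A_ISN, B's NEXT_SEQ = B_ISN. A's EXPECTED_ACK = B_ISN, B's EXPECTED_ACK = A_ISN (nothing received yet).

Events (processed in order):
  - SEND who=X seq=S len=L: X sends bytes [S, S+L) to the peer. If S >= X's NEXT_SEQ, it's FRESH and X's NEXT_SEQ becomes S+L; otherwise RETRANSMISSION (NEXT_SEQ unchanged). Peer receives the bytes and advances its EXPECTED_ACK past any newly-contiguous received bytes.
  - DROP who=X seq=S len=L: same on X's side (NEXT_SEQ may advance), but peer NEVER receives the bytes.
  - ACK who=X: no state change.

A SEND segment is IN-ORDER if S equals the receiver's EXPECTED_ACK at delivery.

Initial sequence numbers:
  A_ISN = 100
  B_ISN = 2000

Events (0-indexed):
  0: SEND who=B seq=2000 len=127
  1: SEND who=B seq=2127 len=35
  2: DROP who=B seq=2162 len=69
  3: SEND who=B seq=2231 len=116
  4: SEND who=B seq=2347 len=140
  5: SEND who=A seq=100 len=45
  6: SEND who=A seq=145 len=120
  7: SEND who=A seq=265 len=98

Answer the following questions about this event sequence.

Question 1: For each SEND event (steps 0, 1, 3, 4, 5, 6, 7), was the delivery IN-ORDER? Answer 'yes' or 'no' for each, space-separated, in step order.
Step 0: SEND seq=2000 -> in-order
Step 1: SEND seq=2127 -> in-order
Step 3: SEND seq=2231 -> out-of-order
Step 4: SEND seq=2347 -> out-of-order
Step 5: SEND seq=100 -> in-order
Step 6: SEND seq=145 -> in-order
Step 7: SEND seq=265 -> in-order

Answer: yes yes no no yes yes yes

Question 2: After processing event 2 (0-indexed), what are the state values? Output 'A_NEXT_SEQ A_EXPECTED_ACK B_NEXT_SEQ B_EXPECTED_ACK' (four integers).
After event 0: A_seq=100 A_ack=2127 B_seq=2127 B_ack=100
After event 1: A_seq=100 A_ack=2162 B_seq=2162 B_ack=100
After event 2: A_seq=100 A_ack=2162 B_seq=2231 B_ack=100

100 2162 2231 100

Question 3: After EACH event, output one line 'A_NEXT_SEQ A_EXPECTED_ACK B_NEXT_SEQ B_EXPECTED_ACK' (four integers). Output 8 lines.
100 2127 2127 100
100 2162 2162 100
100 2162 2231 100
100 2162 2347 100
100 2162 2487 100
145 2162 2487 145
265 2162 2487 265
363 2162 2487 363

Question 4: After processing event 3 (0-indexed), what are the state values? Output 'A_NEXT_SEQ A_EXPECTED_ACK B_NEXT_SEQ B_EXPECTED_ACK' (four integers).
After event 0: A_seq=100 A_ack=2127 B_seq=2127 B_ack=100
After event 1: A_seq=100 A_ack=2162 B_seq=2162 B_ack=100
After event 2: A_seq=100 A_ack=2162 B_seq=2231 B_ack=100
After event 3: A_seq=100 A_ack=2162 B_seq=2347 B_ack=100

100 2162 2347 100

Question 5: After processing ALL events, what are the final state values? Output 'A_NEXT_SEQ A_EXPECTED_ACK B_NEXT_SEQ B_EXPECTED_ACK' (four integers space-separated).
After event 0: A_seq=100 A_ack=2127 B_seq=2127 B_ack=100
After event 1: A_seq=100 A_ack=2162 B_seq=2162 B_ack=100
After event 2: A_seq=100 A_ack=2162 B_seq=2231 B_ack=100
After event 3: A_seq=100 A_ack=2162 B_seq=2347 B_ack=100
After event 4: A_seq=100 A_ack=2162 B_seq=2487 B_ack=100
After event 5: A_seq=145 A_ack=2162 B_seq=2487 B_ack=145
After event 6: A_seq=265 A_ack=2162 B_seq=2487 B_ack=265
After event 7: A_seq=363 A_ack=2162 B_seq=2487 B_ack=363

Answer: 363 2162 2487 363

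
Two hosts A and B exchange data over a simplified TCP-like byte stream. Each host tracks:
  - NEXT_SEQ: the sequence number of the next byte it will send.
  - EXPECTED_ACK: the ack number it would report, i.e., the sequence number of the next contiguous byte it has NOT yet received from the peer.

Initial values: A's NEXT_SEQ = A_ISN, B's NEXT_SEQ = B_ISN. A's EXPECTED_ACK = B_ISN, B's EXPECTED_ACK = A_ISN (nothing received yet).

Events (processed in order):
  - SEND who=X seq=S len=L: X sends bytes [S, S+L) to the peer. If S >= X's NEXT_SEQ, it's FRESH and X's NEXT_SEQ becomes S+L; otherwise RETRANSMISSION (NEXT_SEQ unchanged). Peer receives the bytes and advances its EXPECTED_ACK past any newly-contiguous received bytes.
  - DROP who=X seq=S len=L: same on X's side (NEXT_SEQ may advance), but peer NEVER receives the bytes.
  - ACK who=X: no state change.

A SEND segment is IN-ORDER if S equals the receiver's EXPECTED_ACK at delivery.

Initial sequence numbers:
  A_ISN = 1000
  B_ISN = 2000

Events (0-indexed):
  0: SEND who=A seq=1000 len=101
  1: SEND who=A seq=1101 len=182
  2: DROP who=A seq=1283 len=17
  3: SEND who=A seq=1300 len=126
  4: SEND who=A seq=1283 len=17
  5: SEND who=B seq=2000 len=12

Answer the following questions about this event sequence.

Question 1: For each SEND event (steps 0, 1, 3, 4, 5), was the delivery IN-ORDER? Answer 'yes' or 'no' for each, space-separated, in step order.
Step 0: SEND seq=1000 -> in-order
Step 1: SEND seq=1101 -> in-order
Step 3: SEND seq=1300 -> out-of-order
Step 4: SEND seq=1283 -> in-order
Step 5: SEND seq=2000 -> in-order

Answer: yes yes no yes yes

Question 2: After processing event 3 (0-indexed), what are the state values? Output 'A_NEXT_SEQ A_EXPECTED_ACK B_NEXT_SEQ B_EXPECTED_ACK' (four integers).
After event 0: A_seq=1101 A_ack=2000 B_seq=2000 B_ack=1101
After event 1: A_seq=1283 A_ack=2000 B_seq=2000 B_ack=1283
After event 2: A_seq=1300 A_ack=2000 B_seq=2000 B_ack=1283
After event 3: A_seq=1426 A_ack=2000 B_seq=2000 B_ack=1283

1426 2000 2000 1283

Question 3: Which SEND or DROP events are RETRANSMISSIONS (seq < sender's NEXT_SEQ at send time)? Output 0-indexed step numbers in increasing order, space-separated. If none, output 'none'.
Answer: 4

Derivation:
Step 0: SEND seq=1000 -> fresh
Step 1: SEND seq=1101 -> fresh
Step 2: DROP seq=1283 -> fresh
Step 3: SEND seq=1300 -> fresh
Step 4: SEND seq=1283 -> retransmit
Step 5: SEND seq=2000 -> fresh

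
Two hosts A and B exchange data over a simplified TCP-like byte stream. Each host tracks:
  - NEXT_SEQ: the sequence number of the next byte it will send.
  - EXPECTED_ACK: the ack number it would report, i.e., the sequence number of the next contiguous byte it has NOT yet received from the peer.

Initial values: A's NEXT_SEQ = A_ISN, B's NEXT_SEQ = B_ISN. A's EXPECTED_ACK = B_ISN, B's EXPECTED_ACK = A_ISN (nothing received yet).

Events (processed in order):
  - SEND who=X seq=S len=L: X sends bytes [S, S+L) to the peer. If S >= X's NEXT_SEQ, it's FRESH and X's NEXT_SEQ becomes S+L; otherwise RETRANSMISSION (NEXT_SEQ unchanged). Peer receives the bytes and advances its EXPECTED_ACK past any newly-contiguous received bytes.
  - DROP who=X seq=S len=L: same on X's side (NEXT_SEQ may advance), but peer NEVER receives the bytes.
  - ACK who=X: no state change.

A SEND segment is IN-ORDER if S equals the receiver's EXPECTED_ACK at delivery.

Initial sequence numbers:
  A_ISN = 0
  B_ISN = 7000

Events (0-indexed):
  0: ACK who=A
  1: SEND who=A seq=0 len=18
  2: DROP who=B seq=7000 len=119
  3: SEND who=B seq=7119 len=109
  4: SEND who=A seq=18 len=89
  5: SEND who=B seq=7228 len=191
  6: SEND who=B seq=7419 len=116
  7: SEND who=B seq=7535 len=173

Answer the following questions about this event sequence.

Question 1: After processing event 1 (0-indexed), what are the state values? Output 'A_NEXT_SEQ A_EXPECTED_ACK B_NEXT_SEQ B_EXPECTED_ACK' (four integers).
After event 0: A_seq=0 A_ack=7000 B_seq=7000 B_ack=0
After event 1: A_seq=18 A_ack=7000 B_seq=7000 B_ack=18

18 7000 7000 18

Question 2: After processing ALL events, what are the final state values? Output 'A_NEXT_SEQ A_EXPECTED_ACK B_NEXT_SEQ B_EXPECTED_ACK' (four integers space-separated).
After event 0: A_seq=0 A_ack=7000 B_seq=7000 B_ack=0
After event 1: A_seq=18 A_ack=7000 B_seq=7000 B_ack=18
After event 2: A_seq=18 A_ack=7000 B_seq=7119 B_ack=18
After event 3: A_seq=18 A_ack=7000 B_seq=7228 B_ack=18
After event 4: A_seq=107 A_ack=7000 B_seq=7228 B_ack=107
After event 5: A_seq=107 A_ack=7000 B_seq=7419 B_ack=107
After event 6: A_seq=107 A_ack=7000 B_seq=7535 B_ack=107
After event 7: A_seq=107 A_ack=7000 B_seq=7708 B_ack=107

Answer: 107 7000 7708 107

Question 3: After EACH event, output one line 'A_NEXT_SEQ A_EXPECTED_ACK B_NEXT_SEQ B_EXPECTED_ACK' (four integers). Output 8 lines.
0 7000 7000 0
18 7000 7000 18
18 7000 7119 18
18 7000 7228 18
107 7000 7228 107
107 7000 7419 107
107 7000 7535 107
107 7000 7708 107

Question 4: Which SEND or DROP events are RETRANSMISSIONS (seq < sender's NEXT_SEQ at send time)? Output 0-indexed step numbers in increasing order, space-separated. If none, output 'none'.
Step 1: SEND seq=0 -> fresh
Step 2: DROP seq=7000 -> fresh
Step 3: SEND seq=7119 -> fresh
Step 4: SEND seq=18 -> fresh
Step 5: SEND seq=7228 -> fresh
Step 6: SEND seq=7419 -> fresh
Step 7: SEND seq=7535 -> fresh

Answer: none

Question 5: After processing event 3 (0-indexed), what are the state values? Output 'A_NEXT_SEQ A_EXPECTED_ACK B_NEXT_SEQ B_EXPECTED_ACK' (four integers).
After event 0: A_seq=0 A_ack=7000 B_seq=7000 B_ack=0
After event 1: A_seq=18 A_ack=7000 B_seq=7000 B_ack=18
After event 2: A_seq=18 A_ack=7000 B_seq=7119 B_ack=18
After event 3: A_seq=18 A_ack=7000 B_seq=7228 B_ack=18

18 7000 7228 18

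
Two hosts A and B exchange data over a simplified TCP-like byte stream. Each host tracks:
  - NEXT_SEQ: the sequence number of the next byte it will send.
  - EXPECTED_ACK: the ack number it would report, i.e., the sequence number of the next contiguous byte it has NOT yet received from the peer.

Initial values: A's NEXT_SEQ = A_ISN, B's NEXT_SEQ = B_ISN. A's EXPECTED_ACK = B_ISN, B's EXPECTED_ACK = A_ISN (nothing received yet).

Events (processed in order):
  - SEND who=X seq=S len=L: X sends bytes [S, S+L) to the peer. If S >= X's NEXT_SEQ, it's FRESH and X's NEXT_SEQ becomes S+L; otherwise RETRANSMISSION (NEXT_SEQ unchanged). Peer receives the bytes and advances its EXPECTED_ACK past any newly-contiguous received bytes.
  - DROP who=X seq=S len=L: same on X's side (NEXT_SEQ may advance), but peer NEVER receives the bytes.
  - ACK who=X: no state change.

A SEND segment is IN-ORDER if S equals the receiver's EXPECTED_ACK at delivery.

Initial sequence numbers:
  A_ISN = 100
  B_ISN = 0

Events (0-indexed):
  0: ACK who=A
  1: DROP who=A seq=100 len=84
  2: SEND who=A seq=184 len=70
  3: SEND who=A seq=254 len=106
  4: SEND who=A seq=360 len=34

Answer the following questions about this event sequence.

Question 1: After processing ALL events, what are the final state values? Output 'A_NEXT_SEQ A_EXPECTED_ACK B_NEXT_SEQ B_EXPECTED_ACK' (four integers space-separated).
After event 0: A_seq=100 A_ack=0 B_seq=0 B_ack=100
After event 1: A_seq=184 A_ack=0 B_seq=0 B_ack=100
After event 2: A_seq=254 A_ack=0 B_seq=0 B_ack=100
After event 3: A_seq=360 A_ack=0 B_seq=0 B_ack=100
After event 4: A_seq=394 A_ack=0 B_seq=0 B_ack=100

Answer: 394 0 0 100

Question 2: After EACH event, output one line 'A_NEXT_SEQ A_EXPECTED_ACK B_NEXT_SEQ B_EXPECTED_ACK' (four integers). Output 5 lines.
100 0 0 100
184 0 0 100
254 0 0 100
360 0 0 100
394 0 0 100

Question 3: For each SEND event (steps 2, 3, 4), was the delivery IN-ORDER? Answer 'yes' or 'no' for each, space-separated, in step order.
Step 2: SEND seq=184 -> out-of-order
Step 3: SEND seq=254 -> out-of-order
Step 4: SEND seq=360 -> out-of-order

Answer: no no no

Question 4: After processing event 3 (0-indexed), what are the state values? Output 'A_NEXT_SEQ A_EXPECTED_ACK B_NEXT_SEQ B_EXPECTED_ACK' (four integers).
After event 0: A_seq=100 A_ack=0 B_seq=0 B_ack=100
After event 1: A_seq=184 A_ack=0 B_seq=0 B_ack=100
After event 2: A_seq=254 A_ack=0 B_seq=0 B_ack=100
After event 3: A_seq=360 A_ack=0 B_seq=0 B_ack=100

360 0 0 100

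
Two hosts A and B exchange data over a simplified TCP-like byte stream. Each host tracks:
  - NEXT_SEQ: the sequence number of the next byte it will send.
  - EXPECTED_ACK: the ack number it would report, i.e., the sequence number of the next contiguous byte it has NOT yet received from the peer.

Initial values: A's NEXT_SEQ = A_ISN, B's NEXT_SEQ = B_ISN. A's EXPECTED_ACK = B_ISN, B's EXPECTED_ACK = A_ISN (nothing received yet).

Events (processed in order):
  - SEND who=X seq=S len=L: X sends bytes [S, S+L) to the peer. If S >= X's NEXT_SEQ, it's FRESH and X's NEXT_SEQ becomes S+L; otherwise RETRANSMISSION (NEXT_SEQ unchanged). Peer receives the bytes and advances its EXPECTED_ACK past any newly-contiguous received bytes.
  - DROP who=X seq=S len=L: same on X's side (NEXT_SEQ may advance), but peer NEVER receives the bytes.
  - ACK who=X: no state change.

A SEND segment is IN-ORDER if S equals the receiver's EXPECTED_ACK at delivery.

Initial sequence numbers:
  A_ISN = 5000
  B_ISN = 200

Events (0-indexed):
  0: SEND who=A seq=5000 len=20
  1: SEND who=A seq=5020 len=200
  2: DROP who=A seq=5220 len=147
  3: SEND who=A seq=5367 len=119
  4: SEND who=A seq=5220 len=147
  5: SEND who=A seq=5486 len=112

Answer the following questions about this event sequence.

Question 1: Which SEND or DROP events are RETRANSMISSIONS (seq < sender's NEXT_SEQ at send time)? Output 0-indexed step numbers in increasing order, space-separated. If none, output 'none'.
Step 0: SEND seq=5000 -> fresh
Step 1: SEND seq=5020 -> fresh
Step 2: DROP seq=5220 -> fresh
Step 3: SEND seq=5367 -> fresh
Step 4: SEND seq=5220 -> retransmit
Step 5: SEND seq=5486 -> fresh

Answer: 4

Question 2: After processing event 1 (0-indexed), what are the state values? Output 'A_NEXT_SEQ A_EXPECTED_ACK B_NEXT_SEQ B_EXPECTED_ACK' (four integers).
After event 0: A_seq=5020 A_ack=200 B_seq=200 B_ack=5020
After event 1: A_seq=5220 A_ack=200 B_seq=200 B_ack=5220

5220 200 200 5220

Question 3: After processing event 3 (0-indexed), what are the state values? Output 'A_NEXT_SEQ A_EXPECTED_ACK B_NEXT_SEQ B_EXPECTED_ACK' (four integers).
After event 0: A_seq=5020 A_ack=200 B_seq=200 B_ack=5020
After event 1: A_seq=5220 A_ack=200 B_seq=200 B_ack=5220
After event 2: A_seq=5367 A_ack=200 B_seq=200 B_ack=5220
After event 3: A_seq=5486 A_ack=200 B_seq=200 B_ack=5220

5486 200 200 5220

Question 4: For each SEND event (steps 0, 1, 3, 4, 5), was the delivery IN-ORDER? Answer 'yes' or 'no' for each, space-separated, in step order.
Answer: yes yes no yes yes

Derivation:
Step 0: SEND seq=5000 -> in-order
Step 1: SEND seq=5020 -> in-order
Step 3: SEND seq=5367 -> out-of-order
Step 4: SEND seq=5220 -> in-order
Step 5: SEND seq=5486 -> in-order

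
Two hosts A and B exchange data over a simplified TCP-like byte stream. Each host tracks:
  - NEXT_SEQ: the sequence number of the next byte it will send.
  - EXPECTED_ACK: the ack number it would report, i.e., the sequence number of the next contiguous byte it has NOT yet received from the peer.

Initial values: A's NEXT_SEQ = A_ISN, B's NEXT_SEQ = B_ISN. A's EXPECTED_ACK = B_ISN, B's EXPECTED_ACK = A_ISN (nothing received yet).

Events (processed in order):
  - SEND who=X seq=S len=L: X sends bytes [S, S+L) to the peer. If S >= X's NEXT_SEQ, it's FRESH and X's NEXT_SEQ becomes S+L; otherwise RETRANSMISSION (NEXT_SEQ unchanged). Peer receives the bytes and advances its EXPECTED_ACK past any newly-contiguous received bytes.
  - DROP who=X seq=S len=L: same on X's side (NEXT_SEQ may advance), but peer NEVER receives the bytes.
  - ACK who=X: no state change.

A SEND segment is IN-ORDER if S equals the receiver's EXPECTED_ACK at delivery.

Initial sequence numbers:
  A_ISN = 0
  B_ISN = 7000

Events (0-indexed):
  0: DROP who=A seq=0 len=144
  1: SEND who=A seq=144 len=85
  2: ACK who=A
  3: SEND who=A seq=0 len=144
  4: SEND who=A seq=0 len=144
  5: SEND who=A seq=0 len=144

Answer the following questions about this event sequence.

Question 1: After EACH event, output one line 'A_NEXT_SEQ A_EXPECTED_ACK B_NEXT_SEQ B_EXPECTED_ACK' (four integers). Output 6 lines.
144 7000 7000 0
229 7000 7000 0
229 7000 7000 0
229 7000 7000 229
229 7000 7000 229
229 7000 7000 229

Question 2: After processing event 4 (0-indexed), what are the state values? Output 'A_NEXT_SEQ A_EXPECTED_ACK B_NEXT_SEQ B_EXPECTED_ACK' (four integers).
After event 0: A_seq=144 A_ack=7000 B_seq=7000 B_ack=0
After event 1: A_seq=229 A_ack=7000 B_seq=7000 B_ack=0
After event 2: A_seq=229 A_ack=7000 B_seq=7000 B_ack=0
After event 3: A_seq=229 A_ack=7000 B_seq=7000 B_ack=229
After event 4: A_seq=229 A_ack=7000 B_seq=7000 B_ack=229

229 7000 7000 229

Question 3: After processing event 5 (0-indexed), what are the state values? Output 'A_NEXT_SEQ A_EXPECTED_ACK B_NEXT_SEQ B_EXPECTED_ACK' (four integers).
After event 0: A_seq=144 A_ack=7000 B_seq=7000 B_ack=0
After event 1: A_seq=229 A_ack=7000 B_seq=7000 B_ack=0
After event 2: A_seq=229 A_ack=7000 B_seq=7000 B_ack=0
After event 3: A_seq=229 A_ack=7000 B_seq=7000 B_ack=229
After event 4: A_seq=229 A_ack=7000 B_seq=7000 B_ack=229
After event 5: A_seq=229 A_ack=7000 B_seq=7000 B_ack=229

229 7000 7000 229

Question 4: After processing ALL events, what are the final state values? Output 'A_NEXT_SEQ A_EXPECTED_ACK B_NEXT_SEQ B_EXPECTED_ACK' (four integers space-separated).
After event 0: A_seq=144 A_ack=7000 B_seq=7000 B_ack=0
After event 1: A_seq=229 A_ack=7000 B_seq=7000 B_ack=0
After event 2: A_seq=229 A_ack=7000 B_seq=7000 B_ack=0
After event 3: A_seq=229 A_ack=7000 B_seq=7000 B_ack=229
After event 4: A_seq=229 A_ack=7000 B_seq=7000 B_ack=229
After event 5: A_seq=229 A_ack=7000 B_seq=7000 B_ack=229

Answer: 229 7000 7000 229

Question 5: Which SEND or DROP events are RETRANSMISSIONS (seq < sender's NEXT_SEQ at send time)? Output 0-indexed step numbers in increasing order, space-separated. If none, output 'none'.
Step 0: DROP seq=0 -> fresh
Step 1: SEND seq=144 -> fresh
Step 3: SEND seq=0 -> retransmit
Step 4: SEND seq=0 -> retransmit
Step 5: SEND seq=0 -> retransmit

Answer: 3 4 5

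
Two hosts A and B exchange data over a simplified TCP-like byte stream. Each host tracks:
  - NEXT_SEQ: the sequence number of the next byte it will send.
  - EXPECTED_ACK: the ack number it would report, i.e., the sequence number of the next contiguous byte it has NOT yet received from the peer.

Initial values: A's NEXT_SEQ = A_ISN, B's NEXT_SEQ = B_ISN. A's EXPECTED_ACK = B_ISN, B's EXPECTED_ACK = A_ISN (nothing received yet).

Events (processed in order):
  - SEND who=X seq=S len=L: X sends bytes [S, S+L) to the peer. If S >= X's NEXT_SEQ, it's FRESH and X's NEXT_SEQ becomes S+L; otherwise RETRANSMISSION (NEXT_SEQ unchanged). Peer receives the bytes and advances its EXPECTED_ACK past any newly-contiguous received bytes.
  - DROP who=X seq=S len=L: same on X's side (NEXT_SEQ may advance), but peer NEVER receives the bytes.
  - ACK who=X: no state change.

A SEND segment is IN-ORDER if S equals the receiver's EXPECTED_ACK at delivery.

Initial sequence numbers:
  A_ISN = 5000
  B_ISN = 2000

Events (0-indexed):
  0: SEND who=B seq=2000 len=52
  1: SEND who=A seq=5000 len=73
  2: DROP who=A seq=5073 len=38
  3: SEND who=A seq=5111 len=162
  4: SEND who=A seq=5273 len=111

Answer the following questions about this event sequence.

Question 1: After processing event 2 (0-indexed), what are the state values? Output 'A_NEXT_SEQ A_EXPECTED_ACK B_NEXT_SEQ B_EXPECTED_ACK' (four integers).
After event 0: A_seq=5000 A_ack=2052 B_seq=2052 B_ack=5000
After event 1: A_seq=5073 A_ack=2052 B_seq=2052 B_ack=5073
After event 2: A_seq=5111 A_ack=2052 B_seq=2052 B_ack=5073

5111 2052 2052 5073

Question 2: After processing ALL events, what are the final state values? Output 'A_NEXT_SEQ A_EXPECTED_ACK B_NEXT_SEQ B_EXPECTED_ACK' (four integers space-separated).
After event 0: A_seq=5000 A_ack=2052 B_seq=2052 B_ack=5000
After event 1: A_seq=5073 A_ack=2052 B_seq=2052 B_ack=5073
After event 2: A_seq=5111 A_ack=2052 B_seq=2052 B_ack=5073
After event 3: A_seq=5273 A_ack=2052 B_seq=2052 B_ack=5073
After event 4: A_seq=5384 A_ack=2052 B_seq=2052 B_ack=5073

Answer: 5384 2052 2052 5073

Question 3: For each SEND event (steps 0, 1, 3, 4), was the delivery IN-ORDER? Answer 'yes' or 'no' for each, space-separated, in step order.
Step 0: SEND seq=2000 -> in-order
Step 1: SEND seq=5000 -> in-order
Step 3: SEND seq=5111 -> out-of-order
Step 4: SEND seq=5273 -> out-of-order

Answer: yes yes no no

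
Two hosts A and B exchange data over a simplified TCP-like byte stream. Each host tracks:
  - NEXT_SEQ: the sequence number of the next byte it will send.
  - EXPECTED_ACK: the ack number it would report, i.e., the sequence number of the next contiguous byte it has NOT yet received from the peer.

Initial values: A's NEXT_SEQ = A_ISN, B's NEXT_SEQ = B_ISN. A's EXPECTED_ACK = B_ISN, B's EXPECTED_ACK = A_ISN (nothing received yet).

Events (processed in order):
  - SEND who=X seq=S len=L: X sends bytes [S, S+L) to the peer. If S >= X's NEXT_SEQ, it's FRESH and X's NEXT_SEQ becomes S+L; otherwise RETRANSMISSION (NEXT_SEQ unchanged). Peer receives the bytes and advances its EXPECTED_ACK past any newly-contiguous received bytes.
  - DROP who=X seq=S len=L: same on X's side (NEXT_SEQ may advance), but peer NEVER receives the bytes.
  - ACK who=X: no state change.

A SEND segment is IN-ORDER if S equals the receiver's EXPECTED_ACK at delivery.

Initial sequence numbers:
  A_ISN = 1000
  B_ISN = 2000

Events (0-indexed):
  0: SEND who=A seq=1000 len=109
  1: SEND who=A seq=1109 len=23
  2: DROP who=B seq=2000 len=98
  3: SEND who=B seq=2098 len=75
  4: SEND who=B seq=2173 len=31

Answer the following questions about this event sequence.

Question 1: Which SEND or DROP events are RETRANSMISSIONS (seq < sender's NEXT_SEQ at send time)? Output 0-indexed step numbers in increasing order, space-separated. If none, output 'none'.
Answer: none

Derivation:
Step 0: SEND seq=1000 -> fresh
Step 1: SEND seq=1109 -> fresh
Step 2: DROP seq=2000 -> fresh
Step 3: SEND seq=2098 -> fresh
Step 4: SEND seq=2173 -> fresh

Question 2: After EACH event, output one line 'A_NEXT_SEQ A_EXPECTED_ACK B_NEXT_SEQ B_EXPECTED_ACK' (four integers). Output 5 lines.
1109 2000 2000 1109
1132 2000 2000 1132
1132 2000 2098 1132
1132 2000 2173 1132
1132 2000 2204 1132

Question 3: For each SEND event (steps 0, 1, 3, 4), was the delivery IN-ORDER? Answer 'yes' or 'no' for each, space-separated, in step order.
Step 0: SEND seq=1000 -> in-order
Step 1: SEND seq=1109 -> in-order
Step 3: SEND seq=2098 -> out-of-order
Step 4: SEND seq=2173 -> out-of-order

Answer: yes yes no no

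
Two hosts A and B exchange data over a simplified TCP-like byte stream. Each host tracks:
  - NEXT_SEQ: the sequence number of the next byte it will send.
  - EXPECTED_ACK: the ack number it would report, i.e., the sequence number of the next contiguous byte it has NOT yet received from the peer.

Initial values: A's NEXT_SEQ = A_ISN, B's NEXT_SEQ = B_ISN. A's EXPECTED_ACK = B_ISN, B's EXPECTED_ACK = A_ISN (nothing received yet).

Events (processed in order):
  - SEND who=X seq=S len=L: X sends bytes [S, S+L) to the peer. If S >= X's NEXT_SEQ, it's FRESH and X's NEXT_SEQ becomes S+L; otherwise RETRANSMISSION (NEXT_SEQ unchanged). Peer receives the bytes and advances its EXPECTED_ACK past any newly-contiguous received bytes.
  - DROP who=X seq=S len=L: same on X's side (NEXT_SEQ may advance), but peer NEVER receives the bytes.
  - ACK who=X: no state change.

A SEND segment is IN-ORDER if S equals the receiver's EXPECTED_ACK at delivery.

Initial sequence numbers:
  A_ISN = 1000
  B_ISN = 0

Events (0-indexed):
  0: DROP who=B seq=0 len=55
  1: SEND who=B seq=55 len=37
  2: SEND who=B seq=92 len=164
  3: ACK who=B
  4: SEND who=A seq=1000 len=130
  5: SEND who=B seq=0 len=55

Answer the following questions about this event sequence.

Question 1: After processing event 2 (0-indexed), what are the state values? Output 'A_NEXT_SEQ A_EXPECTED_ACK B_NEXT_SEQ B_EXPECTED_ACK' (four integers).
After event 0: A_seq=1000 A_ack=0 B_seq=55 B_ack=1000
After event 1: A_seq=1000 A_ack=0 B_seq=92 B_ack=1000
After event 2: A_seq=1000 A_ack=0 B_seq=256 B_ack=1000

1000 0 256 1000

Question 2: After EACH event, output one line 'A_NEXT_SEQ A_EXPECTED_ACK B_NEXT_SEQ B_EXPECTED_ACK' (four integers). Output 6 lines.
1000 0 55 1000
1000 0 92 1000
1000 0 256 1000
1000 0 256 1000
1130 0 256 1130
1130 256 256 1130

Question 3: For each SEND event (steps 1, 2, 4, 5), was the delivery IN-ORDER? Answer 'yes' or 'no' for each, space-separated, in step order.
Step 1: SEND seq=55 -> out-of-order
Step 2: SEND seq=92 -> out-of-order
Step 4: SEND seq=1000 -> in-order
Step 5: SEND seq=0 -> in-order

Answer: no no yes yes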